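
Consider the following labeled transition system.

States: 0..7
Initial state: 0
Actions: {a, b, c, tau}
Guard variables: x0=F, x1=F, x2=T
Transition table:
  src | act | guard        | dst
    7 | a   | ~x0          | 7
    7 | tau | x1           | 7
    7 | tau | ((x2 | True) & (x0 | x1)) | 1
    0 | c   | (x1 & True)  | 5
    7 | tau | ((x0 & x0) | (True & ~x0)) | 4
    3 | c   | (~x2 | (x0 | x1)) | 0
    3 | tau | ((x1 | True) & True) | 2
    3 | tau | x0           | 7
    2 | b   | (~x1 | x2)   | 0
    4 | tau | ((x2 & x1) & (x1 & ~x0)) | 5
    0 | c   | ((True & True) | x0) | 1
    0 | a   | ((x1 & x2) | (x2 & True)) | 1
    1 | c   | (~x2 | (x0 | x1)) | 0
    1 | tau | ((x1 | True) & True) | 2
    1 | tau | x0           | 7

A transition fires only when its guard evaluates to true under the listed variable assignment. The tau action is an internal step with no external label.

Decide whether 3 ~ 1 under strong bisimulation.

Answer: BISIMILAR

Analysis:
Compute ~ classes (split until stable):
  round 0: {{0,1,2,3,4,5,6,7}}
  round 1: {{0},{1,3},{2},{4,5,6},{7}}
stable after 2 split(s): 5 block(s)
3∈{1,3}, 1∈{1,3}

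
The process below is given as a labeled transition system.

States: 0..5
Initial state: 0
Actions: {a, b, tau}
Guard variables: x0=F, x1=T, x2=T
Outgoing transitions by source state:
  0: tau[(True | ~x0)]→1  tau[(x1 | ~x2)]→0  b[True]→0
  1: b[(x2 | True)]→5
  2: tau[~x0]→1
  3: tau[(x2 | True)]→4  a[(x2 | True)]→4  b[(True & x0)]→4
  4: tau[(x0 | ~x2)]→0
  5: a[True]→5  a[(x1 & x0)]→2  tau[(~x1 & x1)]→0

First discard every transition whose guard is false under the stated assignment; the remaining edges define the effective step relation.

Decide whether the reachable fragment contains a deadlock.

Reachable = {0,1,5}
  0: b→0  tau→0  tau→1  [deg 3]
  1: b→5  [deg 1]
  5: a→5  [deg 1]

Answer: DEADLOCK-FREE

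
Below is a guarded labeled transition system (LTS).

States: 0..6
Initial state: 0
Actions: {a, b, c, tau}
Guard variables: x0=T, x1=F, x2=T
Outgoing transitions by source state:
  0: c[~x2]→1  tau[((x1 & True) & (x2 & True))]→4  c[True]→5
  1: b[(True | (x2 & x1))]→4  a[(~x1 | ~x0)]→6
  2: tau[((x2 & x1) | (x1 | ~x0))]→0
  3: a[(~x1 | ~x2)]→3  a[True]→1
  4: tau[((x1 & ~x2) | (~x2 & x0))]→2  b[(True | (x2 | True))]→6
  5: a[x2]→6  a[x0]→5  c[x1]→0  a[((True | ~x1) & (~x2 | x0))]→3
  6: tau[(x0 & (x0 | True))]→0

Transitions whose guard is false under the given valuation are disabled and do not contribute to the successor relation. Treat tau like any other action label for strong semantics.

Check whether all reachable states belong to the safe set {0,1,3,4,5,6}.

Answer: INVARIANT HOLDS

Working:
Inv-set: {0,1,3,4,5,6}
Reach set: {0,1,3,4,5,6}
  0: ok
  1: ok
  3: ok
  4: ok
  5: ok
  6: ok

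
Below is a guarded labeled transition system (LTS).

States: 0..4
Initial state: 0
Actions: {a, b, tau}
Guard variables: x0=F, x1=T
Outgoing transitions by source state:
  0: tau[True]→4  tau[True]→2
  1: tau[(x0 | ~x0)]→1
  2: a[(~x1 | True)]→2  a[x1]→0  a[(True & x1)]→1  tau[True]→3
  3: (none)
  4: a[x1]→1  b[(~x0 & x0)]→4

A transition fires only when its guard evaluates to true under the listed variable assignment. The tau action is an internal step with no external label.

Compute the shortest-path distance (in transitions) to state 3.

Layered search for 3:
  L0 = {0}
  L1 = {2,4}
  L2 = {1,3}
depth(3)=2, e.g. tau·tau

Answer: 2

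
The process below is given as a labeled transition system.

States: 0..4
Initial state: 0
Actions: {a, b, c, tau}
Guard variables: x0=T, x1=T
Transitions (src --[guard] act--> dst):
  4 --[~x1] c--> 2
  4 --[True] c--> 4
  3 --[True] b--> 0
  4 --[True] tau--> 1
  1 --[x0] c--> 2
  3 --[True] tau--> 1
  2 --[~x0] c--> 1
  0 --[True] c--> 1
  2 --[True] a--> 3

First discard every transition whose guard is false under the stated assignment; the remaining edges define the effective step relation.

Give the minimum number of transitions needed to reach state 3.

Answer: 3

Working:
BFS to 3:
  L0 = {0}
  L1 = {1}
  L2 = {2}
  L3 = {3}
depth(3)=3, e.g. c·c·a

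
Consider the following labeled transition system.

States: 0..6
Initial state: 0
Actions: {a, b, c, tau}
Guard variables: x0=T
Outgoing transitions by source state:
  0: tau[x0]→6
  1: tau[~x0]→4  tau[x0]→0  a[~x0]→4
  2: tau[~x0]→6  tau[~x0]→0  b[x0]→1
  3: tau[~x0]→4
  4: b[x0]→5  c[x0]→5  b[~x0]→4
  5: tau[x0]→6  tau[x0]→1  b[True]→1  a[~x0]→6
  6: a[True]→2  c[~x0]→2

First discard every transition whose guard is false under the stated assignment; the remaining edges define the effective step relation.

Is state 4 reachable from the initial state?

Answer: UNREACHABLE

Working:
9 transition(s) survive guard evaluation.
Layer 0: {0}
Layer 1: {6}  cumulative {0,6}
Layer 2: {2}  cumulative {0,2,6}
Layer 3: {1}  cumulative {0,1,2,6}
Reachable = {0,1,2,6}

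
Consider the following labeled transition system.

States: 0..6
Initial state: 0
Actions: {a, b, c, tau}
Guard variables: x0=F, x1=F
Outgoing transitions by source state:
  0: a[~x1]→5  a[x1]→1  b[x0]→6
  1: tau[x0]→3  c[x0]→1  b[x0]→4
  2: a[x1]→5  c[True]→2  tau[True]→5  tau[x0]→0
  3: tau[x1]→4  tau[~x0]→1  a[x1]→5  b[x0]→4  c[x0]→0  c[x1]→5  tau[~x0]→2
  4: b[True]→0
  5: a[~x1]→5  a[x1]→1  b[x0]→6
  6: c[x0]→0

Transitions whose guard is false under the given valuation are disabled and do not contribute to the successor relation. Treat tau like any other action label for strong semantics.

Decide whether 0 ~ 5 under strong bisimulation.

Answer: BISIMILAR

Working:
Bisimulation quotient by refinement:
  π0 = {{0,1,2,3,4,5,6}}
  π1 = {{0,5},{1,6},{2},{3},{4}}
stable after 2 split(s): 5 block(s)
0∈{0,5}, 5∈{0,5}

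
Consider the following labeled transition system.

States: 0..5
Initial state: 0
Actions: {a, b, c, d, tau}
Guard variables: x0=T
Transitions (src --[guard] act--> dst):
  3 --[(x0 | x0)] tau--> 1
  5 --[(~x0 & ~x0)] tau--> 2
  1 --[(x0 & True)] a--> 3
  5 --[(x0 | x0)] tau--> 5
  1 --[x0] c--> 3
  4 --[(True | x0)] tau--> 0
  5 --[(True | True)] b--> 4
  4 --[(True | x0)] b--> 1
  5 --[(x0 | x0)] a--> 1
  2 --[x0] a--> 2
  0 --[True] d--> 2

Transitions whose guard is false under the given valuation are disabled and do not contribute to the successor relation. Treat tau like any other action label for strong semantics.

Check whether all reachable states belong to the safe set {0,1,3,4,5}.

Inv-set: {0,1,3,4,5}
Reachable = {0,2}
  0: ✓
  2: VIOLATES
reach 2 via d — violates

Answer: INVARIANT VIOLATED at state 2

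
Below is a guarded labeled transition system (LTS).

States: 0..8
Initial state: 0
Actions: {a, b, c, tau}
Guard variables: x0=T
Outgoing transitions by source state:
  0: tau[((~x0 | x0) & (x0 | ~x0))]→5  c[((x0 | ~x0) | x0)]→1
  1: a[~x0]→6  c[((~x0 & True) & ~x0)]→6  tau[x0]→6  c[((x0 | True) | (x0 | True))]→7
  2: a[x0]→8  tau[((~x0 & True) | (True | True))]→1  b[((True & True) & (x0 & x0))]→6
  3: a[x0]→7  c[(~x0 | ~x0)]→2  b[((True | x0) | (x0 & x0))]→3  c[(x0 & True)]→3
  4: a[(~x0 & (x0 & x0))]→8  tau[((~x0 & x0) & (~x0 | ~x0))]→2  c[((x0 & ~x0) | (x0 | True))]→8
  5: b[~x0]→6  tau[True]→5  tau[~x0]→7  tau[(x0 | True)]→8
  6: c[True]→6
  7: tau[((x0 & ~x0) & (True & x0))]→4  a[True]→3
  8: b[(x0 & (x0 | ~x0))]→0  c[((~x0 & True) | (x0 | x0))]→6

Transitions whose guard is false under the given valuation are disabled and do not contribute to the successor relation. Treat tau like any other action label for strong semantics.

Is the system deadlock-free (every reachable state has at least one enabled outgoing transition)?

Reachable = {0,1,3,5,6,7,8}
  0: c→1  tau→5  [2 exit(s)]
  1: c→7  tau→6  [2 exit(s)]
  3: a→7  b→3  c→3  [3 exit(s)]
  5: tau→5  tau→8  [2 exit(s)]
  6: c→6  [1 exit(s)]
  7: a→3  [1 exit(s)]
  8: b→0  c→6  [2 exit(s)]

Answer: DEADLOCK-FREE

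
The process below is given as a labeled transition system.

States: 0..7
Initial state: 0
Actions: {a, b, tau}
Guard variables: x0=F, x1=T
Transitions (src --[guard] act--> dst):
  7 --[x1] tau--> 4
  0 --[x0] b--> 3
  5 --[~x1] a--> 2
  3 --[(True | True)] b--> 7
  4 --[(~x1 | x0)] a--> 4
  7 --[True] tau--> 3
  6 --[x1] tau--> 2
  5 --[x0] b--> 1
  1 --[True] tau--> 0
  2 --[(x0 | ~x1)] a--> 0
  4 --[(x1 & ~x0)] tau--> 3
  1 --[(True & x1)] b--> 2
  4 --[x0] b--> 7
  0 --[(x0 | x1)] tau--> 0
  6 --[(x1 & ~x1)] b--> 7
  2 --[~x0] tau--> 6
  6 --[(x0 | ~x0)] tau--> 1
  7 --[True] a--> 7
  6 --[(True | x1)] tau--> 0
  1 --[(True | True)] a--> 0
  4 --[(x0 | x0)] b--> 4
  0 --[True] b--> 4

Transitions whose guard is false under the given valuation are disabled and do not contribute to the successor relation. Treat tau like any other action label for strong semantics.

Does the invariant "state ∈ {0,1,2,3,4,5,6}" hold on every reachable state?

Answer: INVARIANT VIOLATED at state 7

Trace:
Inv-set: {0,1,2,3,4,5,6}
Reachable = {0,3,4,7}
  0: safe
  3: safe
  4: safe
  7: ✗ unsafe
reach 7 via b·tau·b — violates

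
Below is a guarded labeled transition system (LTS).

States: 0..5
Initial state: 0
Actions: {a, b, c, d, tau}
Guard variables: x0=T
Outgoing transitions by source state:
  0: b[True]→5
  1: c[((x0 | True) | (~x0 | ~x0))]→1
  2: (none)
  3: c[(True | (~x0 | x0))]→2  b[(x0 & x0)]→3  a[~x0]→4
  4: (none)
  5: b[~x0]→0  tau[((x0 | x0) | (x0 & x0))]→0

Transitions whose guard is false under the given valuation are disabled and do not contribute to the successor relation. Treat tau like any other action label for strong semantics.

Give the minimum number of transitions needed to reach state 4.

Layered search for 4:
  depth 0: {0}
  depth 1: {5}
4 never appears.

Answer: UNREACHABLE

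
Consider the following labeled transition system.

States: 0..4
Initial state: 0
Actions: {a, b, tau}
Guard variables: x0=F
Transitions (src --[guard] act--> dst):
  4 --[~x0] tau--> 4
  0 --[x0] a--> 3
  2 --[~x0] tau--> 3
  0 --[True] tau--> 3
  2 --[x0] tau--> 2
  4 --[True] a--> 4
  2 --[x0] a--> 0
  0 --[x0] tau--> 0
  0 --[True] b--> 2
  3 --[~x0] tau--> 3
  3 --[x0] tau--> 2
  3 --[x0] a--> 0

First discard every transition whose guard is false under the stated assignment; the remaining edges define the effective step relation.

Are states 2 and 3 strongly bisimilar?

Compute ~ classes (split until stable):
  P[0] = {{0,1,2,3,4}}
  P[1] = {{0},{1},{2,3},{4}}
4 equivalence class(es) (converged in 2)
2∈{2,3}, 3∈{2,3}

Answer: BISIMILAR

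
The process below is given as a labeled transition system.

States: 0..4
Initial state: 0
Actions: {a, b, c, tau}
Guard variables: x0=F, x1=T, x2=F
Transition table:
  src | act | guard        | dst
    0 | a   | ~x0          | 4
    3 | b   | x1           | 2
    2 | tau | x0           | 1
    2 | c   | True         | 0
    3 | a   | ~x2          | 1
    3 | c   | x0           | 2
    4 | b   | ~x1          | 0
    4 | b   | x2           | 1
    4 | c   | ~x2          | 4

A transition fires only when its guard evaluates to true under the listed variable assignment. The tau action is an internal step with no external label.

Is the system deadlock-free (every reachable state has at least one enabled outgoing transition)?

Reach set: {0,4}
  0: a→4  [1 exit(s)]
  4: c→4  [1 exit(s)]

Answer: DEADLOCK-FREE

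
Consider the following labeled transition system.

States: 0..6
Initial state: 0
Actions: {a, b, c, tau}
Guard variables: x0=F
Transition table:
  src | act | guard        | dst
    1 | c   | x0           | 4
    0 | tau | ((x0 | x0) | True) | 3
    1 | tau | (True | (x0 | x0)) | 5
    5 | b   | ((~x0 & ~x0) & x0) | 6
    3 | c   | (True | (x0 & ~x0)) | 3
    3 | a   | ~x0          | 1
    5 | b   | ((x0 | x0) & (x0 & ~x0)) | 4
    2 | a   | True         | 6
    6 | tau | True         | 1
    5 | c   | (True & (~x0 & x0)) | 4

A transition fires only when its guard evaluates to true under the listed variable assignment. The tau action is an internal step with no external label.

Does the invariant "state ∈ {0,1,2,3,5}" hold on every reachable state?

Allowed set {0,1,2,3,5}
R = {0,1,3,5}
  0: ok
  1: ok
  3: ok
  5: ok

Answer: INVARIANT HOLDS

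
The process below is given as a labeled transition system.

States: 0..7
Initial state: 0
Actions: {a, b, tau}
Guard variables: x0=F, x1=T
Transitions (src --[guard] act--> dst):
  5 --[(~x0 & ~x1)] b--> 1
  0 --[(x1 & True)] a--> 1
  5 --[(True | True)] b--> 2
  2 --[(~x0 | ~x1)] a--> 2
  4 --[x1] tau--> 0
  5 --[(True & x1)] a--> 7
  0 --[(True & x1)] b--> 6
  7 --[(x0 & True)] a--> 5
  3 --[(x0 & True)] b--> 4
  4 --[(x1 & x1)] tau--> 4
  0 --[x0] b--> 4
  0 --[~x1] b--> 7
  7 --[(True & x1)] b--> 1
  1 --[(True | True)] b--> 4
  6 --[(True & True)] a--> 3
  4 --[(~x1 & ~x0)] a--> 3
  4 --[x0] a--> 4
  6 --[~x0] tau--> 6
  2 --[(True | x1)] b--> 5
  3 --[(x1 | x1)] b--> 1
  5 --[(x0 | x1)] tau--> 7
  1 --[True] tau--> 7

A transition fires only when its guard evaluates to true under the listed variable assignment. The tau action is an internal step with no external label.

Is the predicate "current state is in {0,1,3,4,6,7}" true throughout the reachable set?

Answer: INVARIANT HOLDS

Analysis:
Inv-set: {0,1,3,4,6,7}
Reach set: {0,1,3,4,6,7}
  0: ok
  1: ok
  3: ok
  4: ok
  6: ok
  7: ok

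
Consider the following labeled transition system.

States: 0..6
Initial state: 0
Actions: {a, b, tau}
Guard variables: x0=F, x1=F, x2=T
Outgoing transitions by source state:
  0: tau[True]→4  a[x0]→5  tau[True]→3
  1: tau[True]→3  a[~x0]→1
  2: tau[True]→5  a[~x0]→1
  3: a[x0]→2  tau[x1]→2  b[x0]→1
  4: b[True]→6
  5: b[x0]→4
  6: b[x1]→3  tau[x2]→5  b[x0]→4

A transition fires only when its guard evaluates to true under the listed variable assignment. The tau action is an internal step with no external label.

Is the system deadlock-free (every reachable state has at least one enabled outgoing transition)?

Reachable = {0,3,4,5,6}
  0: tau→3  tau→4  [2 out]
  3: ∅  [no exit]
  4: b→6  [1 out]
  5: ∅  [no exit]
  6: tau→5  [1 out]
Path to 3: tau

Answer: DEADLOCK at state 3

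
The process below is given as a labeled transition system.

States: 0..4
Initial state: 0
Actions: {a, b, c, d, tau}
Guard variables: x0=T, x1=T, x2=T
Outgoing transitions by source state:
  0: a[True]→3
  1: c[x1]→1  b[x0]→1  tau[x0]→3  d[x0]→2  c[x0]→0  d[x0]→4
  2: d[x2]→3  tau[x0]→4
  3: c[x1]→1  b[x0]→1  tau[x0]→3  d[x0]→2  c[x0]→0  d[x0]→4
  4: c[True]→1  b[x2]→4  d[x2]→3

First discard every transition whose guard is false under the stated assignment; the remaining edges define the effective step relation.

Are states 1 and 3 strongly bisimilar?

Answer: BISIMILAR

Trace:
Bisimulation quotient by refinement:
  π0 = {{0,1,2,3,4}}
  π1 = {{0},{1,3},{2},{4}}
Fixed point at round 2; 4 class(es).
[1]={1,3}  [3]={1,3}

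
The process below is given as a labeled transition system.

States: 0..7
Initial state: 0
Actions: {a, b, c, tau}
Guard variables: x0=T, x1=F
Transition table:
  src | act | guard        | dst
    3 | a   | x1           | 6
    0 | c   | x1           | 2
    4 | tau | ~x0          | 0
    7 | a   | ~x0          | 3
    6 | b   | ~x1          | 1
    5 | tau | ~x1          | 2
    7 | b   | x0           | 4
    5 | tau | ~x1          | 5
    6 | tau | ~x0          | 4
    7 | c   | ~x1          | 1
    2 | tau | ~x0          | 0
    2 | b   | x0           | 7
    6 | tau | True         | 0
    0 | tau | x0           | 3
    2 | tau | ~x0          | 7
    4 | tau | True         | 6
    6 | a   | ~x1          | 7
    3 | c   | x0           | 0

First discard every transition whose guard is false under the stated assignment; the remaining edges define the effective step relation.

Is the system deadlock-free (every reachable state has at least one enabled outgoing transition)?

Answer: DEADLOCK-FREE

Analysis:
Reach set: {0,3}
  0: tau→3  [1 out]
  3: c→0  [1 out]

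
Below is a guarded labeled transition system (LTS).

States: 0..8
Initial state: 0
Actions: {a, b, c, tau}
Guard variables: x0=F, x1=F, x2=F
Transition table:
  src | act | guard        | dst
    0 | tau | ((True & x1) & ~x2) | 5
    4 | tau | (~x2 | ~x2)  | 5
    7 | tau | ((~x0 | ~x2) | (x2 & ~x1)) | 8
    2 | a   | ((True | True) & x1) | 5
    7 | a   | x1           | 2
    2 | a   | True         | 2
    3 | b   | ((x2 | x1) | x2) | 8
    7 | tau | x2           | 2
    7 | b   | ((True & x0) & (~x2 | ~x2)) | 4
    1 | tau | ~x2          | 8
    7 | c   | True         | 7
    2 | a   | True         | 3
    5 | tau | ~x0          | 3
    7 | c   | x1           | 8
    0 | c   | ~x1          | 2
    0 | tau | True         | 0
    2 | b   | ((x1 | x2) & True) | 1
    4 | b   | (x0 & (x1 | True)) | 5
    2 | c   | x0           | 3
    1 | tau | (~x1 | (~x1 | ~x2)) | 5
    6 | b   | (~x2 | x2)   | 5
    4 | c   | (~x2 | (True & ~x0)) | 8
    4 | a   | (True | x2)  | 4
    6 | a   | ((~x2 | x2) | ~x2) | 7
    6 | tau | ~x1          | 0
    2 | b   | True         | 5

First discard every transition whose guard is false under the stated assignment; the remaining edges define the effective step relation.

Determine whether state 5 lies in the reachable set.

After dropping false guards: 16 live edges.
L0 = {0}
L1 = {2}  cumulative {0,2}
L2 = {3,5}  cumulative {0,2,3,5}
Reachable = {0,2,3,5}
witness 5: c·b

Answer: REACHABLE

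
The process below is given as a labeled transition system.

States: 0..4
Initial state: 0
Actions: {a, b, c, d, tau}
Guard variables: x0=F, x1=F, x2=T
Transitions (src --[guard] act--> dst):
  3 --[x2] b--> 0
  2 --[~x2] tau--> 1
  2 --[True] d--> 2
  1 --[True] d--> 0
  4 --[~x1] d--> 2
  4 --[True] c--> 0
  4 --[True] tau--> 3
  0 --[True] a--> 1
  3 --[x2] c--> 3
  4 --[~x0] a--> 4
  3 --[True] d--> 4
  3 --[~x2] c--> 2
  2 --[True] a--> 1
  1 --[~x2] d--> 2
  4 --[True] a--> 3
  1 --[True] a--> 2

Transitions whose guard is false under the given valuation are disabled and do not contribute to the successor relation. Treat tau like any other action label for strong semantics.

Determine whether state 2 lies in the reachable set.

13 transition(s) survive guard evaluation.
L0 = {0}
L1 = {1}  cumulative {0,1}
L2 = {2}  cumulative {0,1,2}
Reachable = {0,1,2}
trace reaching 2: a·a

Answer: REACHABLE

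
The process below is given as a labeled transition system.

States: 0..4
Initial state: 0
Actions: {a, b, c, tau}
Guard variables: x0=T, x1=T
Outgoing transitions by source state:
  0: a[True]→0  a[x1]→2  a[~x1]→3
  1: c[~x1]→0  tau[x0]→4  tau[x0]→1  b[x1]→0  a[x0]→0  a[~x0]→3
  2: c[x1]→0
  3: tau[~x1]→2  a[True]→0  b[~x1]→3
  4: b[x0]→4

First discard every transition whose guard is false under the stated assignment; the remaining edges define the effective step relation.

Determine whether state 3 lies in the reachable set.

After dropping false guards: 9 live edges.
L0 = {0}
L1 = {2}  total {0,2}
Reach set: {0,2}

Answer: UNREACHABLE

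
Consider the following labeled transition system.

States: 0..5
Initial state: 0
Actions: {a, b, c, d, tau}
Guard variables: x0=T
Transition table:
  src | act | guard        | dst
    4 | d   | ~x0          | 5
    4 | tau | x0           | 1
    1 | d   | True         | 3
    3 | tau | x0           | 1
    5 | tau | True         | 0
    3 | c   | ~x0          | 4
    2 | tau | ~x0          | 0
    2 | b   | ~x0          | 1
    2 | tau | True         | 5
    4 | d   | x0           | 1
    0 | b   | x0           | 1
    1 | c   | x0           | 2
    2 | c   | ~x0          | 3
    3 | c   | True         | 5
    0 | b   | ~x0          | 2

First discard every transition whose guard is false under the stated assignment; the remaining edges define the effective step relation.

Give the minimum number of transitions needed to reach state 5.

Layered search for 5:
  L0 = {0}
  L1 = {1}
  L2 = {2,3}
  L3 = {5}
first hit 5 at d=3 via b·c·tau

Answer: 3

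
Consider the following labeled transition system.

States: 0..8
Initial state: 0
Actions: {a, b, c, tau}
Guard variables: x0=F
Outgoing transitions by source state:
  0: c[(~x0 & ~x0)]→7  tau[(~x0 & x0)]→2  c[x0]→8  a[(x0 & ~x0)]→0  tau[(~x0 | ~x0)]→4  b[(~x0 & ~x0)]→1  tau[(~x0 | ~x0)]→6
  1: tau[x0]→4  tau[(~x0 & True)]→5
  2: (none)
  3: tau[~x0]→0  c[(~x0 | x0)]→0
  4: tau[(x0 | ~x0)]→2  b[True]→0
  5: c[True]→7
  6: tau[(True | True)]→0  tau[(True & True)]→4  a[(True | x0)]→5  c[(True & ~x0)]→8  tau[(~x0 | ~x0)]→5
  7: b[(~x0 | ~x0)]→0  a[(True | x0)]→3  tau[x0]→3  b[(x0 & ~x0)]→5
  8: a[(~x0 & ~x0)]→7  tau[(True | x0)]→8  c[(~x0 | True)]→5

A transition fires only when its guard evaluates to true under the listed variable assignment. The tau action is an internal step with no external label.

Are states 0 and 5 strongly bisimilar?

Answer: NOT BISIMILAR

Trace:
Compute ~ classes (split until stable):
  π0 = {{0,1,2,3,4,5,6,7,8}}
  π1 = {{0},{1},{2},{3},{4},{5},{6,8},{7}}
  π2 = {{0},{1},{2},{3},{4},{5},{6},{7},{8}}
stable after 3 split(s): 9 block(s)
[0]={0}  [5]={5}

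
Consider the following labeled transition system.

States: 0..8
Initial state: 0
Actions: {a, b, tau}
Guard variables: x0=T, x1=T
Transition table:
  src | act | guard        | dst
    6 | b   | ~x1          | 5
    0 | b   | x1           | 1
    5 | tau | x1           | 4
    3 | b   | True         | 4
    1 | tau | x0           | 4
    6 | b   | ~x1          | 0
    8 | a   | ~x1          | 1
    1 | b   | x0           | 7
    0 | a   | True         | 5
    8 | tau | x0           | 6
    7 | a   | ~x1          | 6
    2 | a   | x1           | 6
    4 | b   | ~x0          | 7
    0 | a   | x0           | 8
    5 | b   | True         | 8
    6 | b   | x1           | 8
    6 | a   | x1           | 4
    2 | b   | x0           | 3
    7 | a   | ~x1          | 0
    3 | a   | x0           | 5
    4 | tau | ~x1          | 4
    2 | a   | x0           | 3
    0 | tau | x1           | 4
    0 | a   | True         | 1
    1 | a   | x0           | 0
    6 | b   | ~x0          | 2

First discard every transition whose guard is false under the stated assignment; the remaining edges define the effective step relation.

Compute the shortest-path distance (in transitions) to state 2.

Breadth-first toward 2:
  Layer 0: {0}
  Layer 1: {1,4,5,8}
  Layer 2: {6,7}
2 never appears.

Answer: UNREACHABLE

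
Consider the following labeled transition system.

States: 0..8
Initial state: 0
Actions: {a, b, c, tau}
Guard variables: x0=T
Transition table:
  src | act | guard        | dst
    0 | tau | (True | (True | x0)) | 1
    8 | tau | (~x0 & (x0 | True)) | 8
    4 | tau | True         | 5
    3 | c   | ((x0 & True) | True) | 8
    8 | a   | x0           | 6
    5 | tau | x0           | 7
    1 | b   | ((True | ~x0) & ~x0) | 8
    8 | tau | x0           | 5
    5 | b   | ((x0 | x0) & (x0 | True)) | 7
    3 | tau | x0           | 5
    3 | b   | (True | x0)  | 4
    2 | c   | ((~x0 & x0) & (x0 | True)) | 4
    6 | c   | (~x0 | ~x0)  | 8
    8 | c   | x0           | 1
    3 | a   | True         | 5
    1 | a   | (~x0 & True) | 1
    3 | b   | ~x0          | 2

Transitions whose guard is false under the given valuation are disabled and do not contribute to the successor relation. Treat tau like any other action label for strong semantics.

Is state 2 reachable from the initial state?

11 transition(s) survive guard evaluation.
depth 0: {0}
depth 1: {1}  cumulative {0,1}
Reachable = {0,1}

Answer: UNREACHABLE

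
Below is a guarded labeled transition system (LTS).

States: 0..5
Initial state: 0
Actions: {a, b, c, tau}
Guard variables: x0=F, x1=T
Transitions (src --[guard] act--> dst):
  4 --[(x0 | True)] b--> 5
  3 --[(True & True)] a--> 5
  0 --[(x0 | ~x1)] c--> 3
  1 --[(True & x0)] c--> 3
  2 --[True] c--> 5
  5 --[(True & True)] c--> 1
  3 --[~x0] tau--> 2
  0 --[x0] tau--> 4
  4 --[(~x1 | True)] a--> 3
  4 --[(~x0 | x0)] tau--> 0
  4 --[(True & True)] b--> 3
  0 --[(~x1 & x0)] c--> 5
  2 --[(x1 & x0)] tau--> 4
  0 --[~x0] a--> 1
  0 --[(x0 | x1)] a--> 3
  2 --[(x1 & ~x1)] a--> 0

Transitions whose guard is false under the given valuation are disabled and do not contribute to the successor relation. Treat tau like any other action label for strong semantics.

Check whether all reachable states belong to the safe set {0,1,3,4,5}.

Inv-set: {0,1,3,4,5}
Reachable = {0,1,2,3,5}
  0: safe
  1: safe
  2: outside
  3: safe
  5: safe
counterexample path to 2: a·tau

Answer: INVARIANT VIOLATED at state 2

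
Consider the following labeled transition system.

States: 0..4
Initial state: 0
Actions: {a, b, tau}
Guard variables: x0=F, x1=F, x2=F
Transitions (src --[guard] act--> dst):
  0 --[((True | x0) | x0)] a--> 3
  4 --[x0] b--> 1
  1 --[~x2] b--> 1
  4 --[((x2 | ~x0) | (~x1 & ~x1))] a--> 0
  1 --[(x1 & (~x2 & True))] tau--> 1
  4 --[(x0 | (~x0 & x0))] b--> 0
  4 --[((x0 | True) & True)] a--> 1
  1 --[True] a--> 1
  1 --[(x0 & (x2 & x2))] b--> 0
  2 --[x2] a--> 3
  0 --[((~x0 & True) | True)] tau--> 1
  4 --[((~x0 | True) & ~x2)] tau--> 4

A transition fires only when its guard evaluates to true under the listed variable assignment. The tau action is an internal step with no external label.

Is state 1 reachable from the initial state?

Guard filter leaves 7 enabled edge(s).
Layer 0: {0}
Layer 1: {1,3}  total {0,1,3}
Reach set: {0,1,3}
witness 1: tau

Answer: REACHABLE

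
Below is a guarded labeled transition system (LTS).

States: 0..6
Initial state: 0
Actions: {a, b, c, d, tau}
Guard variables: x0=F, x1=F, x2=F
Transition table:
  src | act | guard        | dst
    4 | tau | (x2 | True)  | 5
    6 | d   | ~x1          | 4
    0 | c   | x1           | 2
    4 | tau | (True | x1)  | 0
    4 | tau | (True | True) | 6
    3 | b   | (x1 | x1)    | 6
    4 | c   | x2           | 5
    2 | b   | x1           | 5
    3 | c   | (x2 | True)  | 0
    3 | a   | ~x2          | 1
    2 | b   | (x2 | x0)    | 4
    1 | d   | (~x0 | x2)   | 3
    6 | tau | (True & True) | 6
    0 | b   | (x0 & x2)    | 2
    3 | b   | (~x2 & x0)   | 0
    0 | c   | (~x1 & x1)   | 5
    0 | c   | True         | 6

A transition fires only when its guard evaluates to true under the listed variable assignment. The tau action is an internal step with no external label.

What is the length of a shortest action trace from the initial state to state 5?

Answer: 3

Working:
Layered search for 5:
  L0 = {0}
  L1 = {6}
  L2 = {4}
  L3 = {5}
first hit 5 at d=3 via c·d·tau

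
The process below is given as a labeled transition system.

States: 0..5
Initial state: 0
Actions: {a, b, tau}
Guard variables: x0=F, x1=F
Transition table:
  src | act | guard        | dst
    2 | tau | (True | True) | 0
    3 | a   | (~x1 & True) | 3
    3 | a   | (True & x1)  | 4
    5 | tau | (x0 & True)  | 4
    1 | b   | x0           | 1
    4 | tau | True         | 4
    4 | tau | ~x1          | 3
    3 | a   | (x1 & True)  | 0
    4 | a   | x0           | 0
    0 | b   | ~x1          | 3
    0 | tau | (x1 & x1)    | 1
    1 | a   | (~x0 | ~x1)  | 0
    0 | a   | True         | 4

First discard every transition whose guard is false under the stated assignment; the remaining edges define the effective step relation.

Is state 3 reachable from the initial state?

Guard filter leaves 7 enabled edge(s).
Layer 0: {0}
Layer 1: {3,4}  now seen {0,3,4}
Reachable = {0,3,4}
witness 3: b

Answer: REACHABLE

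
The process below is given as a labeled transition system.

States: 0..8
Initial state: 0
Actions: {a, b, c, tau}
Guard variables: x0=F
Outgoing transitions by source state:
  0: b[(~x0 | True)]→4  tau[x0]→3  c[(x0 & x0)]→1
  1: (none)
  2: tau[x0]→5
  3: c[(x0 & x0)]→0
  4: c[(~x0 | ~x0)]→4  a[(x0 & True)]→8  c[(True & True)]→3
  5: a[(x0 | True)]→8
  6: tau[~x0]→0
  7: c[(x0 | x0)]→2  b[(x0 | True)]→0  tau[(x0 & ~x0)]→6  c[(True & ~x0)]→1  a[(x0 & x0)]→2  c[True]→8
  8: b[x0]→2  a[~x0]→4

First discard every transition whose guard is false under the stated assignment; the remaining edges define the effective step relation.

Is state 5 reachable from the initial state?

Answer: UNREACHABLE

Analysis:
Guard filter leaves 9 enabled edge(s).
depth 0: {0}
depth 1: {4}  now seen {0,4}
depth 2: {3}  now seen {0,3,4}
Reachable = {0,3,4}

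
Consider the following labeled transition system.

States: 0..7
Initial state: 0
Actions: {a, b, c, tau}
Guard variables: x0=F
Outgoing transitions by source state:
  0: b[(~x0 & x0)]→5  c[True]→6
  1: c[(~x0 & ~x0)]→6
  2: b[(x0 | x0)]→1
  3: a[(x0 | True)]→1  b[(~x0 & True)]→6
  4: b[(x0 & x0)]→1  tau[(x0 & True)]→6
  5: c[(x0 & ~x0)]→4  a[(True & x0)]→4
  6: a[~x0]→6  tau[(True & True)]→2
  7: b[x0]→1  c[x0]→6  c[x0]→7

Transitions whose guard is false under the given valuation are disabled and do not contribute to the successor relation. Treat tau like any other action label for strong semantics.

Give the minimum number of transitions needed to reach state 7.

Layered search for 7:
  Layer 0: {0}
  Layer 1: {6}
  Layer 2: {2}
7 never appears.

Answer: UNREACHABLE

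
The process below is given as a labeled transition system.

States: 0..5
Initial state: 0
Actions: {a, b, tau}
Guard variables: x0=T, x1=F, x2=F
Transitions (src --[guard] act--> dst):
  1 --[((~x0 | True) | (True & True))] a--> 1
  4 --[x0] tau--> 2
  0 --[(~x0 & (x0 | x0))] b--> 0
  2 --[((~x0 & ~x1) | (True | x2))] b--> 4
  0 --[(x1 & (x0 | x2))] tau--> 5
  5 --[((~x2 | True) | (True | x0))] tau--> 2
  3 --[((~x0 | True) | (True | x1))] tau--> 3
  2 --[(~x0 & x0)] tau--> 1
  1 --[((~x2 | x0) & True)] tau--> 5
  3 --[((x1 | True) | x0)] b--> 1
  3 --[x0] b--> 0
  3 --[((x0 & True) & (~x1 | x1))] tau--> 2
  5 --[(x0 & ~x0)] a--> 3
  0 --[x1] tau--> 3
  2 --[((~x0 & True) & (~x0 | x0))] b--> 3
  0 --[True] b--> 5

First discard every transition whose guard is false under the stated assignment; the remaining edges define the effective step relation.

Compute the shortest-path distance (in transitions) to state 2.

BFS to 2:
  L0 = {0}
  L1 = {5}
  L2 = {2}
depth(2)=2, e.g. b·tau

Answer: 2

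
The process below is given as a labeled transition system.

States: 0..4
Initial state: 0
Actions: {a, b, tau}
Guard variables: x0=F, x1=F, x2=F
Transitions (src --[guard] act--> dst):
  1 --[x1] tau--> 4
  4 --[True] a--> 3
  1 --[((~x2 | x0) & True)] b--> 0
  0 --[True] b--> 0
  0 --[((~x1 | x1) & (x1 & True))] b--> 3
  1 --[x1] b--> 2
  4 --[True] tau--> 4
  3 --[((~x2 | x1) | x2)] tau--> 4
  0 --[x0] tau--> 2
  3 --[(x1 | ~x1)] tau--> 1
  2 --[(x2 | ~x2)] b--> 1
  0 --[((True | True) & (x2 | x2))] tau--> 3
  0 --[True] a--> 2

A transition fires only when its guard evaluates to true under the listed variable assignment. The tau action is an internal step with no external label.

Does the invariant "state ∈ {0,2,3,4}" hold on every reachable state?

Inv-set: {0,2,3,4}
R = {0,1,2}
  0: ✓
  1: ✗ unsafe
  2: ✓
reach 1 via a·b — violates

Answer: INVARIANT VIOLATED at state 1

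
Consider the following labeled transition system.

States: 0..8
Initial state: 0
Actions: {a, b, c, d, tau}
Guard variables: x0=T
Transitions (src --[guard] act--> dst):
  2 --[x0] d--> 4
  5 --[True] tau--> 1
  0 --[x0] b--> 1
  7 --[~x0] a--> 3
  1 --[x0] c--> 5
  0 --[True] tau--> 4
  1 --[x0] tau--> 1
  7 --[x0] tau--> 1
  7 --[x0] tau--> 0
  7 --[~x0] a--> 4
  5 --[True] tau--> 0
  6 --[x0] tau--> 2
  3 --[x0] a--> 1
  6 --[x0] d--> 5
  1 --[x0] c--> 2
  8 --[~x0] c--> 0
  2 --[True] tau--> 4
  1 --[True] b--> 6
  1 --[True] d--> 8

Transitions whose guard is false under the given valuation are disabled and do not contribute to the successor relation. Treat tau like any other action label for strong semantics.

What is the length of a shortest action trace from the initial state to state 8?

Layered search for 8:
  depth 0: {0}
  depth 1: {1,4}
  depth 2: {2,5,6,8}
first hit 8 at d=2 via b·d

Answer: 2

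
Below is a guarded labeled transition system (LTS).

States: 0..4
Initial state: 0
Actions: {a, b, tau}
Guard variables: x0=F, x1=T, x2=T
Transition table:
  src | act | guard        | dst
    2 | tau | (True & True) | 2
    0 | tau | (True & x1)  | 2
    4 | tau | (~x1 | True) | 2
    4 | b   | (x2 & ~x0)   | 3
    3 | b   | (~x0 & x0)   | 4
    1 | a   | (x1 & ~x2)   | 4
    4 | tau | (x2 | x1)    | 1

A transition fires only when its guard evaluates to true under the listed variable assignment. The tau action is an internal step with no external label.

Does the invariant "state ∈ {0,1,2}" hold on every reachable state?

Allowed set {0,1,2}
R = {0,2}
  0: ok
  2: ok

Answer: INVARIANT HOLDS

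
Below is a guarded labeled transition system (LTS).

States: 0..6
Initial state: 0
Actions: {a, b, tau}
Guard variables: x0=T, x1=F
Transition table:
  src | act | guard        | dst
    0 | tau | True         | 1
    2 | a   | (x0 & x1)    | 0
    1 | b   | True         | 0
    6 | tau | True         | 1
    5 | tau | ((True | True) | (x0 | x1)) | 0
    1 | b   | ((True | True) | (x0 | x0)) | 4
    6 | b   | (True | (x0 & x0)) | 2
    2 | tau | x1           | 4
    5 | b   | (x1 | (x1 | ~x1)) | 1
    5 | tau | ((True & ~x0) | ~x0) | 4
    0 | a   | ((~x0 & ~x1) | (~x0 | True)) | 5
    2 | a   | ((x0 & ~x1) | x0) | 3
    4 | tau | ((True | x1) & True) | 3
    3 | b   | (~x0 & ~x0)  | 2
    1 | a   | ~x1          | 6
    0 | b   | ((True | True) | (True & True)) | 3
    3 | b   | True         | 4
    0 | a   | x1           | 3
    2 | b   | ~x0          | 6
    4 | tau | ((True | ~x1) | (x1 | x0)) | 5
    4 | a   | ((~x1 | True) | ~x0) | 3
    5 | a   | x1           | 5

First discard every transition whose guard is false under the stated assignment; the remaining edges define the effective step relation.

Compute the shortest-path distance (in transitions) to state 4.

BFS to 4:
  L0 = {0}
  L1 = {1,3,5}
  L2 = {4,6}
first hit 4 at d=2 via b·b

Answer: 2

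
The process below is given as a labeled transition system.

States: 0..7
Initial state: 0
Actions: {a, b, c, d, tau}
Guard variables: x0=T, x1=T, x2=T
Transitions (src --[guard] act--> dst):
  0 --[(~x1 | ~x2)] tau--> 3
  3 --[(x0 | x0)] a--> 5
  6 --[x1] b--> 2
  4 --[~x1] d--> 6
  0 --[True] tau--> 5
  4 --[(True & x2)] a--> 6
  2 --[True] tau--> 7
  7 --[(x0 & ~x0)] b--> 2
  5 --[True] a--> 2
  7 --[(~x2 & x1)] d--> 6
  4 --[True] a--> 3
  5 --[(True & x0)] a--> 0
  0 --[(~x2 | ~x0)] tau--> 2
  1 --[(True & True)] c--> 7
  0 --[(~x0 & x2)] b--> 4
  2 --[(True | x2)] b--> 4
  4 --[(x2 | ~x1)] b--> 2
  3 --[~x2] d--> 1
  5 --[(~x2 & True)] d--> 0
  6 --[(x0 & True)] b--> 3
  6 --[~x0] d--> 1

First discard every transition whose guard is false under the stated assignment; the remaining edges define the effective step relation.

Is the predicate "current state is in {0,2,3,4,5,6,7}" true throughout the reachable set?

Answer: INVARIANT HOLDS

Trace:
Inv-set: {0,2,3,4,5,6,7}
R = {0,2,3,4,5,6,7}
  0: ✓
  2: ✓
  3: ✓
  4: ✓
  5: ✓
  6: ✓
  7: ✓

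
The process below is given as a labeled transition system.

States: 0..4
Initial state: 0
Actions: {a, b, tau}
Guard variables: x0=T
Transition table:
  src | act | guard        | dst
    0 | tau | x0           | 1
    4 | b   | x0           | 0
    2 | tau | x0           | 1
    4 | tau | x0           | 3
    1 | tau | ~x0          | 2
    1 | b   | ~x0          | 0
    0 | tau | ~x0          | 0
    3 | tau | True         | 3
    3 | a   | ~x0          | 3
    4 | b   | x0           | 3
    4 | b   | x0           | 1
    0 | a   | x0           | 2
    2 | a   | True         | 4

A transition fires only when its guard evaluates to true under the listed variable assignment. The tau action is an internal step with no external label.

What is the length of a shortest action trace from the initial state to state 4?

Answer: 2

Working:
Layered search for 4:
  depth 0: {0}
  depth 1: {1,2}
  depth 2: {4}
first hit 4 at d=2 via a·a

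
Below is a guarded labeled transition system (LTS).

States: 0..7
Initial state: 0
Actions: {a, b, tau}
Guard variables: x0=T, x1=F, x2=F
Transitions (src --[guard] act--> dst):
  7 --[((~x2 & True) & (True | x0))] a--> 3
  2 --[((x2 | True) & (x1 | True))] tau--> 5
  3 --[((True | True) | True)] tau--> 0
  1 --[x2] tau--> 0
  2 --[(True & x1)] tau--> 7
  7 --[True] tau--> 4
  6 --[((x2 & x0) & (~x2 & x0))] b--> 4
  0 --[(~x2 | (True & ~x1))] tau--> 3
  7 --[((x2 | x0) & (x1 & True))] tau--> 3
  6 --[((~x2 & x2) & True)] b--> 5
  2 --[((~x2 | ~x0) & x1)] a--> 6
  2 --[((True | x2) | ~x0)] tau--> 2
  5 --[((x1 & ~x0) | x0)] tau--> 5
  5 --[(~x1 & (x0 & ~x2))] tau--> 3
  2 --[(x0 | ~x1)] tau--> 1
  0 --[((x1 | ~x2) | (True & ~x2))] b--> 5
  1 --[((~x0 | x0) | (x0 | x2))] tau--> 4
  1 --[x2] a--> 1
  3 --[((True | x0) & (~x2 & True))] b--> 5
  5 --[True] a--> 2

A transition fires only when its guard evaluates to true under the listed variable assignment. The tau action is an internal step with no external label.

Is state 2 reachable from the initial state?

13 transition(s) survive guard evaluation.
L0 = {0}
L1 = {3,5}  cumulative {0,3,5}
L2 = {2}  cumulative {0,2,3,5}
L3 = {1}  cumulative {0,1,2,3,5}
L4 = {4}  cumulative {0,1,2,3,4,5}
Reach set: {0,1,2,3,4,5}
Path to 2: b·a

Answer: REACHABLE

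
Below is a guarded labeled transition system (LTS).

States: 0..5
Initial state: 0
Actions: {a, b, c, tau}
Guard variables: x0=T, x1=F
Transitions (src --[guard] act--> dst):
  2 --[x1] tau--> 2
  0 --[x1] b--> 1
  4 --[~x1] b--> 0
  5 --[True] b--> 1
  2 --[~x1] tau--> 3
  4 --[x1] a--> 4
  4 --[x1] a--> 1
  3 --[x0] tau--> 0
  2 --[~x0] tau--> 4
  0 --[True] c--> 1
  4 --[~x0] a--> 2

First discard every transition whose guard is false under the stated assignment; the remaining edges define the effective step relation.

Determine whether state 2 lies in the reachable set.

Guard filter leaves 5 enabled edge(s).
Layer 0: {0}
Layer 1: {1}  total {0,1}
R = {0,1}

Answer: UNREACHABLE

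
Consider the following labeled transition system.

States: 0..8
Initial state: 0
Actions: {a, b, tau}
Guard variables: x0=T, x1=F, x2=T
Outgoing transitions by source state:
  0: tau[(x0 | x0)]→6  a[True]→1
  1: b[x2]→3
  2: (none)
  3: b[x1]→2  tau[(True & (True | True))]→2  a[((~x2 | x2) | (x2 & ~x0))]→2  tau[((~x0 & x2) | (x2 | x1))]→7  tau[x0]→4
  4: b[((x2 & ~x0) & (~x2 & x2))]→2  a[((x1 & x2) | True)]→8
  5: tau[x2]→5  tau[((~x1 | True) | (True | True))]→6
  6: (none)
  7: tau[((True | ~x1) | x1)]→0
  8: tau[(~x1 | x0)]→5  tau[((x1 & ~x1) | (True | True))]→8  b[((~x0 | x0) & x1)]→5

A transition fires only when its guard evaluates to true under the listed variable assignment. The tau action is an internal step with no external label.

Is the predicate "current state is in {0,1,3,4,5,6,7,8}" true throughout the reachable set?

Answer: INVARIANT VIOLATED at state 2

Working:
Inv-set: {0,1,3,4,5,6,7,8}
Reachable = {0,1,2,3,4,5,6,7,8}
  0: ✓
  1: ✓
  2: ✗ unsafe
  3: ✓
  4: ✓
  5: ✓
  6: ✓
  7: ✓
  8: ✓
reach 2 via a·b·tau — violates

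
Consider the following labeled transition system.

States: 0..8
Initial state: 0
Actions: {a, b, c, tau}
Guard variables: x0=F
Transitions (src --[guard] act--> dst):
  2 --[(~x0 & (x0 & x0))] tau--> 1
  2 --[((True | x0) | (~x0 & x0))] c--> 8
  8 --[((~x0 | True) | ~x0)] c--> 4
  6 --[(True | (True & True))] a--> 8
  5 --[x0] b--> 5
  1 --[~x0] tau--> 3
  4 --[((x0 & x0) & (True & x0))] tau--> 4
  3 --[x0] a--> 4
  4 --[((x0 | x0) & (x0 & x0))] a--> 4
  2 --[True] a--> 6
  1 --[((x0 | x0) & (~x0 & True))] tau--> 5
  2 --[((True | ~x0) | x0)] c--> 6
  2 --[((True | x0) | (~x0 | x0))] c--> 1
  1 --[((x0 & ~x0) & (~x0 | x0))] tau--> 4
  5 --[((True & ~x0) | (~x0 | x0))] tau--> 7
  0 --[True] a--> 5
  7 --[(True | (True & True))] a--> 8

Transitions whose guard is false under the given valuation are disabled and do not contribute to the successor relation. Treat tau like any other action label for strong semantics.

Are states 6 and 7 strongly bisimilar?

Bisimulation quotient by refinement:
  π0 = {{0,1,2,3,4,5,6,7,8}}
  π1 = {{0,6,7},{1,5},{2},{3,4},{8}}
  π2 = {{0},{1},{2},{3,4},{5},{6,7},{8}}
stable after 3 split(s): 7 block(s)
[6]={6,7}  [7]={6,7}

Answer: BISIMILAR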